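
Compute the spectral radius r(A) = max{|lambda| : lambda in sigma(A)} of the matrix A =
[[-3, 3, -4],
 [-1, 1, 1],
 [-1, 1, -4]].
r(A) = (6 + sqrt(24))/2 ≈ 5.4495

The eigenvalues of A are the roots of its characteristic polynomial. With M = A (coefficients from the trace, the sum of principal 2x2 minors, and det A):
  p(λ) = det(λ I - M) = λ^3 + 6λ^2 + 3λ.
The constant term is 0, so λ = 0 is a root. Dividing out λ leaves p(λ) = λ(λ^2 + 6λ + 3). For λ^2 + 6λ + 3 the discriminant is 24. It is nonnegative but not a perfect square, so the roots are real and irrational: λ = (-6 ± sqrt(24))/2 ≈ -0.5505, -5.4495.
Thus the eigenvalues (to 4 decimals) are -0.5505 (modulus 0.5505); -5.4495 (modulus 5.4495); 0 (modulus 0). The spectral radius is the largest modulus: r(A) = (6 + sqrt(24))/2 ≈ 5.4495. (Cross-check: r(A) ≤ ||A||_2 ≈ 7.0296; equality holds whenever A is normal, though it can also hold for some non-normal A.)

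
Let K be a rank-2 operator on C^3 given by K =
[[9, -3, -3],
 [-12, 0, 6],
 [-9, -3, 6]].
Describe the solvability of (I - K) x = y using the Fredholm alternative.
(I - K) is invertible (det(I - K) = -5 ≠ 0), so for every y in C^3 the equation (I - K) x = y has a unique solution.

K has rank 2 and factors as K = U V^T = u1 v1^T + u2 v2^T with u1 = (3, -2, 0), v1 = (3, -1, -1), u2 = (0, -2, -3), v2 = (3, 1, -2) (multiplying out reproduces the displayed K). The nonzero eigenvalues of U V^T coincide with those of the 2 x 2 matrix G = V^T U = [[v1·u1, v1·u2], [v2·u1, v2·u2]] = [[11, 5], [7, 4]], and by the Sylvester determinant identity det(I_3 - U V^T) = det(I_2 - V^T U) = det([[-10, -5], [-7, -3]]) = (-10)(-3) - (-5)(-7) = -5. (Direct check: I - K =
[[-8, 3, 3],
 [12, 1, -6],
 [9, 3, -5]]
has determinant -5.) The finite-dimensional Fredholm alternative says: either (I - K) is invertible, or ker(I - K) ≠ {0} and then range(I - K) = ker((I - K)^*)^⊥, with dim ker(I - K) = dim ker((I - K)^*). Since det(I - K) ≠ 0, 1 is not an eigenvalue of K and ker(I - K) = {0}, so we are in the first case: for every y there is a unique x = (I - K)^(-1) y. (Explicitly, by the Woodbury identity, (I - U V^T)^(-1) = I + U (I_2 - G)^(-1) V^T.)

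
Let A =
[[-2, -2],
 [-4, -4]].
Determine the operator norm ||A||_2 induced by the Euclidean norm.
||A||_2 = sqrt(40) ≈ 6.3246 (= sqrt(largest eigenvalue of A^T A))

||A||_2 = sigma_max(A) = sqrt(lambda_max(A^T A)). Form the symmetric matrix M = A^T A =
[[20, 20],
 [20, 20]].
Its characteristic polynomial (trace, determinant of M give the coefficients) is
  p(λ) = det(λ I - M) = λ^2 - 40λ.
For λ^2 - 40λ the discriminant is 1600. It is a perfect square (40^2), so the roots are rational: λ = (40 ± 40)/2 = 40, 0.
So the eigenvalues of A^T A are ≈ 0, 40 (all ≥ 0, as they must be for A^T A). The largest is λ_max = 40, hence ||A||_2 = sqrt(λ_max) = sqrt(40) ≈ 6.3246.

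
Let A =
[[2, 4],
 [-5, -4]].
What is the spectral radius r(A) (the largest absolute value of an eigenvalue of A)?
r(A) = sqrt(12) ≈ 3.4641

The eigenvalues of A are the roots of its characteristic polynomial. With M = A (coefficients from the trace and determinant):
  p(λ) = det(λ I - M) = λ^2 + 2λ + 12.
For λ^2 + 2λ + 12 the discriminant is -44. It is negative, so the roots are the complex-conjugate pair λ = -1 ± (sqrt(44)/2) i ≈ -1 ± 3.3166i. For a conjugate pair the product of the roots equals the constant term, so |λ|^2 = 12 and |λ| = sqrt(12) ≈ 3.4641.
Thus the eigenvalues (to 4 decimals) are -1 ± 3.3166i (modulus 3.4641). The spectral radius is the largest modulus: r(A) = sqrt(12) ≈ 3.4641. (Cross-check: r(A) ≤ ||A||_2 ≈ 7.6512; equality holds whenever A is normal, though it can also hold for some non-normal A.)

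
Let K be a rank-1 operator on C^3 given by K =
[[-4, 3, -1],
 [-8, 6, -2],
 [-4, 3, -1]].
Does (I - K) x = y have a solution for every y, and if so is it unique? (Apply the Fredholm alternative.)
(I - K) is singular (det(I - K) = 0, i.e. 1 ∈ sigma(K)). (I - K) x = y is solvable iff y ⊥ ker((I - K)^*) = span{(-4, 3, -1)}, i.e. iff -4y_1 + 3y_2 - y_3 = 0. When solvable, the solutions are x = y + c·(1, 2, 1), c arbitrary (ker(I - K) = span{(1, 2, 1)}, dimension 1).

K has rank 1, so it is an outer product K = u v^T: every row of K is a multiple of one row vector. Reading off the entries, u = (1, 2, 1) and v = (-4, 3, -1) (row i of K equals u_i·v^T). A rank-one matrix u v^T satisfies K u = u (v·u) and kills the (2)-dimensional subspace v^⊥, so its characteristic polynomial is lambda^2 (lambda - v·u) with v·u = tr K = 1. Hence the eigenvalues of I - K are 1 (multiplicity 2) and 1 - (1) = 0, so det(I - K) = 0. (Direct check: I - K =
[[5, -3, 1],
 [8, -5, 2],
 [4, -3, 2]]
has determinant 0.) So 1 is an eigenvalue of K and (I - K) is not invertible. The finite-dimensional Fredholm alternative says: either (I - K) is invertible, or ker(I - K) ≠ {0} and then range(I - K) = ker((I - K)^*)^⊥, with dim ker(I - K) = dim ker((I - K)^*). We are in the second case, so we need both kernels. Kernel of I - K: (I - K) u = u - u (v·u) = u - u = 0, so ker(I - K) = span{u} = span{(1, 2, 1)} (it is exactly 1-dimensional because rank(I - K) = 2). Kernel of the adjoint: K is real, so (I - K)^* = I - K^T = I - v u^T, and (I - v u^T) v = v - v (u·v) = 0; hence ker((I - K)^*) = span{v} = span{(-4, 3, -1)}. Therefore (I - K) x = y is solvable iff <y, v> = 0, i.e. iff -4y_1 + 3y_2 - y_3 = 0. When this holds, K y = u (v·y) = 0, so (I - K) y = y and x = y is a particular solution; the full solution set is the line x = y + c·u = y + c·(1, 2, 1), c ∈ C.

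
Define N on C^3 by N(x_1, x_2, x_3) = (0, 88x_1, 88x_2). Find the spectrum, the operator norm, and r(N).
sigma(N) = {0}; ||N|| = 88; r(N) = 0. (N is nilpotent with N^3 = 0.)

On C^3, N is a strictly lower-triangular matrix with 88 on the subdiagonal and zeros elsewhere, so its characteristic polynomial is lambda^3 and every eigenvalue is 0: sigma(N) = {0}. For the operator norm, N e_i = 88e_{i+1} for i = 1, ..., 2 and N e_3 = 0, so the singular values of N are 88 (with multiplicity 2) and 0; hence ||N|| = 88. The spectral radius r(N) = max|lambda| = 0. Note ||N|| > r(N) — characteristic of non-normal nilpotent operators. Indeed N^3 = 0.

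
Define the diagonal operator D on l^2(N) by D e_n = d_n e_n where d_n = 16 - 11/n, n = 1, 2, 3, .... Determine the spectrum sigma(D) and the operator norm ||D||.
sigma(D) = {16 - 11/n : n ≥ 1} ∪ {16}; ||D|| = 16

A bounded diagonal operator on l^2 with diagonal entries d_n has spectrum equal to the closure of {d_n : n ≥ 1}: every d_n is an eigenvalue (with eigenvector e_n), so {d_n} ⊂ sigma(D); the spectrum is closed, so its closure is too; and for lambda not in the closure, (D - lambda I) has bounded inverse (the diagonal entries 1/(d_n - lambda) are bounded). For our sequence d_n = 16 - 11/n, n = 1, 2, 3, ...:
  - {d_n} = {16 - 11/n : n ≥ 1}; the only limit point is 16
  - closure = {16 - 11/n : n ≥ 1} ∪ {16}
For the norm: a diagonal operator has ||D|| = sup_n |d_n|. Here d_n = 16 - 11/n increases monotonically from d_1 = 5 toward 16, with all terms in [5, 16); so sup_n |d_n| = 16 (the supremum is the limit, not attained). So ||D|| = 16.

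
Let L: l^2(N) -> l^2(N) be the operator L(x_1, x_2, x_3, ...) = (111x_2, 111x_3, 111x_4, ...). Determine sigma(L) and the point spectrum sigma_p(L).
sigma(L) = closed disk {z in C : |z| ≤ 111}; sigma_p(L) = open disk {z in C : |z| < 111}

Note L = 111·V where V is the unit left shift (V x)_k = x_{k+1}; so sigma(L) = 111·sigma(V) and ||L|| = 111||V||. ||L x||^2 = 12321sum_{k≥2} |x_k|^2 ≤ 12321||x||^2, with equality on {x : x_1 = 0}, so ||L|| = 111. For any lambda with |lambda| < 111, set r = lambda/111 (|r| < 1); the vector x = (1, r, r^2, ...) is in l^2 and satisfies L x = 111(r, r^2, ...) = lambda x, so lambda is an eigenvalue. On the boundary |lambda| = 111 the geometric series diverges, so no l^2 eigenvector exists, but these lambda lie in the approximate point spectrum. Hence sigma(L) is the closed disk of radius 111 and sigma_p(L) is the open disk.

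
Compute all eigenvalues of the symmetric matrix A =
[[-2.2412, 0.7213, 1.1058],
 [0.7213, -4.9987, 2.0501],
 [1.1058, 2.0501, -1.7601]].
sigma(A) ≈ {-6, -3, 0}

A is real symmetric, so its spectrum consists of real eigenvalues. Expanding the characteristic polynomial of the displayed matrix gives
  det(λ I - A) = p(λ) = λ^3 + (9)λ^2 + (18)λ + (0).
Solving p(λ) = 0 yields eigenvalues ≈ -6, -3, 0. (A is shown rounded to 4 decimals, so these recover the underlying integer eigenvalues to within that precision.)
Verification: the trace of A = -9 equals the sum of eigenvalues -9, and det(A) ≈ -0.0005 matches the eigenvalue product 0.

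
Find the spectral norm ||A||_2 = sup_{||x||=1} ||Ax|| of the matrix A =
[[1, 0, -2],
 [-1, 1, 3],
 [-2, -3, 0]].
||A||_2 ≈ 3.9555 (= sqrt(largest eigenvalue of A^T A))

||A||_2 = sigma_max(A) = sqrt(lambda_max(A^T A)). Form the symmetric matrix M = A^T A =
[[6, 5, -5],
 [5, 10, 3],
 [-5, 3, 13]].
Its characteristic polynomial (trace, sum of principal 2x2 minors, determinant of M give the coefficients) is
  p(λ) = det(λ I - M) = λ^3 - 29λ^2 + 209λ - 1.
No integer candidate from the rational root theorem (±divisors of 1) is a root, so the roots are irrational. The cubic discriminant is Δ = 229920 > 0, so there are three distinct real roots. p(0) = -1 and p(1) = 180 have opposite signs, so a root lies in (0, 1); Newton's method refines it to λ ≈ 0.0048. p(13) = 12 and p(14) = -15 have opposite signs, so a root lies in (13, 14); Newton's method refines it to λ ≈ 13.349. p(15) = -16 and p(16) = 15 have opposite signs, so a root lies in (15, 16); Newton's method refines it to λ ≈ 15.6463. Check (Vieta): the three roots sum to 29, matching tr M = 29.
So the eigenvalues of A^T A are ≈ 0.0048, 13.349, 15.6463 (all ≥ 0, as they must be for A^T A). The largest is λ_max ≈ 15.6463, hence ||A||_2 = sqrt(λ_max) ≈ 3.9555.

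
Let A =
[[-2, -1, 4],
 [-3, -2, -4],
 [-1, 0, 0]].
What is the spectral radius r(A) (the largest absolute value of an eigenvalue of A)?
r(A) ≈ 3.5445

The eigenvalues of A are the roots of its characteristic polynomial. With M = A (coefficients from the trace, the sum of principal 2x2 minors, and det A):
  p(λ) = det(λ I - M) = λ^3 + 4λ^2 + 5λ + 12.
No integer candidate from the rational root theorem (±divisors of 12) is a root, so the roots are irrational. The cubic discriminant is Δ = -2740 < 0, so there is one real root and a complex-conjugate pair. p(-4) = -8 and p(-3) = 6 have opposite signs, so a root lies in (-4, -3); Newton's method refines it to λ ≈ -3.5445. Dividing out (λ - (-3.5445)) leaves approximately λ^2 + 0.4555λ + 3.3855. For λ^2 + 0.4555λ + 3.3855 the discriminant is -13.3346. It is negative, so the remaining roots are the complex-conjugate pair λ ≈ -0.2277 ± 1.8258i. Their product equals the constant term, so |λ|^2 ≈ 3.3855 and |λ| ≈ 1.84.
Thus the eigenvalues (to 4 decimals) are -3.5445 (modulus 3.5445); -0.2277 ± 1.8258i (modulus 1.84). The spectral radius is the largest modulus: r(A) ≈ 3.5445. (Cross-check: r(A) ≤ ||A||_2 ≈ 5.8321; equality holds whenever A is normal, though it can also hold for some non-normal A.)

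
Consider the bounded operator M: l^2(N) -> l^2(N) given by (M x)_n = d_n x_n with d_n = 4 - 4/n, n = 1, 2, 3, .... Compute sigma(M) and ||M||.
sigma(M) = {4 - 4/n : n ≥ 1} ∪ {4}; ||M|| = 4

A bounded diagonal operator on l^2 with diagonal entries d_n has spectrum equal to the closure of {d_n : n ≥ 1}: every d_n is an eigenvalue (with eigenvector e_n), so {d_n} ⊂ sigma(M); the spectrum is closed, so its closure is too; and for lambda not in the closure, (M - lambda I) has bounded inverse (the diagonal entries 1/(d_n - lambda) are bounded). For our sequence d_n = 4 - 4/n, n = 1, 2, 3, ...:
  - {d_n} = {4 - 4/n : n ≥ 1}; the only limit point is 4
  - closure = {4 - 4/n : n ≥ 1} ∪ {4}
For the norm: a diagonal operator has ||M|| = sup_n |d_n|. Here d_n = 4 - 4/n increases monotonically from d_1 = 0 toward 4, with all terms in [0, 4); so sup_n |d_n| = 4 (the supremum is the limit, not attained). So ||M|| = 4.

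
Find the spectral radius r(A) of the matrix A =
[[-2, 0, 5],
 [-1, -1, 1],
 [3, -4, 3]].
r(A) ≈ 4.9646

The eigenvalues of A are the roots of its characteristic polynomial. With M = A (coefficients from the trace, the sum of principal 2x2 minors, and det A):
  p(λ) = det(λ I - M) = λ^3 - 18λ - 33.
No integer candidate from the rational root theorem (±divisors of 33) is a root, so the roots are irrational. The cubic discriminant is Δ = -6075 < 0, so there is one real root and a complex-conjugate pair. p(4) = -41 and p(5) = 2 have opposite signs, so a root lies in (4, 5); Newton's method refines it to λ ≈ 4.9646. Dividing out (λ - (4.9646)) leaves approximately λ^2 + 4.9646λ + 6.6471. For λ^2 + 4.9646λ + 6.6471 the discriminant is -1.9413. It is negative, so the remaining roots are the complex-conjugate pair λ ≈ -2.4823 ± 0.6966i. Their product equals the constant term, so |λ|^2 ≈ 6.6471 and |λ| ≈ 2.5782.
Thus the eigenvalues (to 4 decimals) are 4.9646 (modulus 4.9646); -2.4823 ± 0.6966i (modulus 2.5782). The spectral radius is the largest modulus: r(A) ≈ 4.9646. (Cross-check: r(A) ≤ ||A||_2 ≈ 6.5009; equality holds whenever A is normal, though it can also hold for some non-normal A.)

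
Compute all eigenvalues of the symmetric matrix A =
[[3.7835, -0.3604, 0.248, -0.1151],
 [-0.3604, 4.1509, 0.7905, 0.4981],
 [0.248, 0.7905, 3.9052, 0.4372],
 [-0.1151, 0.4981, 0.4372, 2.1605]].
sigma(A) ≈ {2, 3, 4, 5}

A is real symmetric, so its spectrum consists of real eigenvalues. Expanding the characteristic polynomial of the displayed matrix gives
  det(λ I - A) = p(λ) = λ^4 + (-14)λ^3 + (71.001)λ^2 + (-154.0034)λ + (120.0037).
Solving p(λ) = 0 yields eigenvalues ≈ 2, 3, 4, 5. (A is shown rounded to 4 decimals, so these recover the underlying integer eigenvalues to within that precision.)
Verification: the trace of A = 14 equals the sum of eigenvalues 14, and det(A) ≈ 120.0037 matches the eigenvalue product 120.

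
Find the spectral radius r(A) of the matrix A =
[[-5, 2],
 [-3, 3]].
r(A) = (2 + sqrt(40))/2 ≈ 4.1623

The eigenvalues of A are the roots of its characteristic polynomial. With M = A (coefficients from the trace and determinant):
  p(λ) = det(λ I - M) = λ^2 + 2λ - 9.
For λ^2 + 2λ - 9 the discriminant is 40. It is nonnegative but not a perfect square, so the roots are real and irrational: λ = (-2 ± sqrt(40))/2 ≈ 2.1623, -4.1623.
Thus the eigenvalues (to 4 decimals) are 2.1623 (modulus 2.1623); -4.1623 (modulus 4.1623). The spectral radius is the largest modulus: r(A) = (2 + sqrt(40))/2 ≈ 4.1623. (Cross-check: r(A) ≤ ||A||_2 ≈ 6.7237; equality holds whenever A is normal, though it can also hold for some non-normal A.)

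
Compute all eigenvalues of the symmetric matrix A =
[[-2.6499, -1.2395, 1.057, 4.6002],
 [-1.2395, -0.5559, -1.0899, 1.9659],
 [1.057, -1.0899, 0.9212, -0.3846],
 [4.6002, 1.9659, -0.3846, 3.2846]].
sigma(A) ≈ {-6, -1, 2, 6}

A is real symmetric, so its spectrum consists of real eigenvalues. Expanding the characteristic polynomial of the displayed matrix gives
  det(λ I - A) = p(λ) = λ^4 + (-1)λ^3 + (-38)λ^2 + (36)λ + (72).
Solving p(λ) = 0 yields eigenvalues ≈ -6, -1, 2, 6. (A is shown rounded to 4 decimals, so these recover the underlying integer eigenvalues to within that precision.)
Verification: the trace of A = 1 equals the sum of eigenvalues 1, and det(A) ≈ 71.9995 matches the eigenvalue product 72.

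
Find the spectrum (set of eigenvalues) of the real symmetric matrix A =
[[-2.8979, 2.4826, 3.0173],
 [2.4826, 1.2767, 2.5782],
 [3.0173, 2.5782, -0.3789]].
sigma(A) ≈ {-5, -2, 5}

A is real symmetric, so its spectrum consists of real eigenvalues. Expanding the characteristic polynomial of the displayed matrix gives
  det(λ I - A) = p(λ) = λ^3 + (2)λ^2 + (-25)λ + (-50.0019).
Solving p(λ) = 0 yields eigenvalues ≈ -5, -2, 5. (A is shown rounded to 4 decimals, so these recover the underlying integer eigenvalues to within that precision.)
Verification: the trace of A = -2 equals the sum of eigenvalues -2, and det(A) ≈ 50.0019 matches the eigenvalue product 50.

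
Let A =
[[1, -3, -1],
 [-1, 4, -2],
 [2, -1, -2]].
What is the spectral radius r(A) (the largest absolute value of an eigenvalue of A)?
r(A) ≈ 5.2555

The eigenvalues of A are the roots of its characteristic polynomial. With M = A (coefficients from the trace, the sum of principal 2x2 minors, and det A):
  p(λ) = det(λ I - M) = λ^3 - 3λ^2 - 9λ - 15.
No integer candidate from the rational root theorem (±divisors of 15) is a root, so the roots are irrational. The cubic discriminant is Δ = -11340 < 0, so there is one real root and a complex-conjugate pair. p(5) = -10 and p(6) = 39 have opposite signs, so a root lies in (5, 6); Newton's method refines it to λ ≈ 5.2555. Dividing out (λ - (5.2555)) leaves approximately λ^2 + 2.2555λ + 2.8541. For λ^2 + 2.2555λ + 2.8541 the discriminant is -6.329. It is negative, so the remaining roots are the complex-conjugate pair λ ≈ -1.1278 ± 1.2579i. Their product equals the constant term, so |λ|^2 ≈ 2.8541 and |λ| ≈ 1.6894.
Thus the eigenvalues (to 4 decimals) are 5.2555 (modulus 5.2555); -1.1278 ± 1.2579i (modulus 1.6894). The spectral radius is the largest modulus: r(A) ≈ 5.2555. (Cross-check: r(A) ≤ ||A||_2 ≈ 5.4408; equality holds whenever A is normal, though it can also hold for some non-normal A.)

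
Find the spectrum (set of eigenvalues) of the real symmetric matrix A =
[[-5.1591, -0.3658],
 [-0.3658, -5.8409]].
sigma(A) ≈ {-6, -5}

A is real symmetric, so its spectrum consists of real eigenvalues. Expanding the characteristic polynomial of the displayed matrix gives
  det(λ I - A) = p(λ) = λ^2 + (11)λ + (30).
Solving p(λ) = 0 yields eigenvalues ≈ -6, -5. (A is shown rounded to 4 decimals, so these recover the underlying integer eigenvalues to within that precision.)
Verification: the trace of A = -11 equals the sum of eigenvalues -11, and det(A) ≈ 30.0000 matches the eigenvalue product 30.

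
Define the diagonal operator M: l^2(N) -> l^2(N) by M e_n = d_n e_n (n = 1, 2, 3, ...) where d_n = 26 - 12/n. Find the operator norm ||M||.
||M|| = 26

For a diagonal operator on l^2 with entries d_n, ||M|| = sup_n |d_n|. Here d_1 = 14, d_2 = 20, ..., and d_n = 26 - 12/n increases monotonically toward 26. All terms lie in [14, 26), so |d_n| = d_n and the supremum is the limit 26, which is not attained by any individual d_n. Hence ||M|| = 26.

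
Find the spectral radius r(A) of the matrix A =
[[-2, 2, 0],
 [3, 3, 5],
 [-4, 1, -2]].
r(A) ≈ 5.0216

The eigenvalues of A are the roots of its characteristic polynomial. With M = A (coefficients from the trace, the sum of principal 2x2 minors, and det A):
  p(λ) = det(λ I - M) = λ^3 + λ^2 - 19λ + 6.
No integer candidate from the rational root theorem (±divisors of 6) is a root, so the roots are irrational. The cubic discriminant is Δ = 24749 > 0, so there are three distinct real roots. p(-6) = -60 and p(-5) = 1 have opposite signs, so a root lies in (-6, -5); Newton's method refines it to λ ≈ -5.0216. p(0) = 6 and p(1) = -11 have opposite signs, so a root lies in (0, 1); Newton's method refines it to λ ≈ 0.3231. p(3) = -15 and p(4) = 10 have opposite signs, so a root lies in (3, 4); Newton's method refines it to λ ≈ 3.6985. Check (Vieta): the three roots sum to -1, matching tr M = -1.
Thus the eigenvalues (to 4 decimals) are -5.0216 (modulus 5.0216); 0.3231 (modulus 0.3231); 3.6985 (modulus 3.6985). The spectral radius is the largest modulus: r(A) ≈ 5.0216. (Cross-check: r(A) ≤ ||A||_2 ≈ 7.3832; equality holds whenever A is normal, though it can also hold for some non-normal A.)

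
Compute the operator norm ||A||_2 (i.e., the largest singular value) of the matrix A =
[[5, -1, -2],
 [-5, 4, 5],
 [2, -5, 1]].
||A||_2 ≈ 10.0953 (= sqrt(largest eigenvalue of A^T A))

||A||_2 = sigma_max(A) = sqrt(lambda_max(A^T A)). Form the symmetric matrix M = A^T A =
[[54, -35, -33],
 [-35, 42, 17],
 [-33, 17, 30]].
Its characteristic polynomial (trace, sum of principal 2x2 minors, determinant of M give the coefficients) is
  p(λ) = det(λ I - M) = λ^3 - 126λ^2 + 2545λ - 9216.
No integer candidate from the rational root theorem (±divisors of 9216) is a root, so the roots are irrational. The cubic discriminant is Δ = 14053342784 > 0, so there are three distinct real roots. p(4) = -988 and p(5) = 484 have opposite signs, so a root lies in (4, 5); Newton's method refines it to λ ≈ 4.6539. p(19) = 512 and p(20) = -716 have opposite signs, so a root lies in (19, 20); Newton's method refines it to λ ≈ 19.4304. p(101) = -7196 and p(102) = 678 have opposite signs, so a root lies in (101, 102); Newton's method refines it to λ ≈ 101.9156. Check (Vieta): the three roots sum to 126, matching tr M = 126.
So the eigenvalues of A^T A are ≈ 4.6539, 19.4304, 101.9156 (all ≥ 0, as they must be for A^T A). The largest is λ_max ≈ 101.9156, hence ||A||_2 = sqrt(λ_max) ≈ 10.0953.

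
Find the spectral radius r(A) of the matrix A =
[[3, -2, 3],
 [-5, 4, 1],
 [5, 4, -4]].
r(A) ≈ 6.8211

The eigenvalues of A are the roots of its characteristic polynomial. With M = A (coefficients from the trace, the sum of principal 2x2 minors, and det A):
  p(λ) = det(λ I - M) = λ^3 - 3λ^2 - 45λ + 150.
No integer candidate from the rational root theorem (±divisors of 150) is a root, so the roots are irrational. The cubic discriminant is Δ = 155925 > 0, so there are three distinct real roots. p(-7) = -25 and p(-6) = 96 have opposite signs, so a root lies in (-7, -6); Newton's method refines it to λ ≈ -6.8211. p(3) = 15 and p(4) = -14 have opposite signs, so a root lies in (3, 4); Newton's method refines it to λ ≈ 3.4535. p(6) = -12 and p(7) = 31 have opposite signs, so a root lies in (6, 7); Newton's method refines it to λ ≈ 6.3676. Check (Vieta): the three roots sum to 3, matching tr M = 3.
Thus the eigenvalues (to 4 decimals) are -6.8211 (modulus 6.8211); 3.4535 (modulus 3.4535); 6.3676 (modulus 6.3676). The spectral radius is the largest modulus: r(A) ≈ 6.8211. (Cross-check: r(A) ≤ ||A||_2 ≈ 8.0963; equality holds whenever A is normal, though it can also hold for some non-normal A.)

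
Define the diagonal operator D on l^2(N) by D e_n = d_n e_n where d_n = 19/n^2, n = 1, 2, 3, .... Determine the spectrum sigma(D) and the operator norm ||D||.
sigma(D) = {19/n^2 : n ≥ 1} ∪ {0}; ||D|| = 19

A bounded diagonal operator on l^2 with diagonal entries d_n has spectrum equal to the closure of {d_n : n ≥ 1}: every d_n is an eigenvalue (with eigenvector e_n), so {d_n} ⊂ sigma(D); the spectrum is closed, so its closure is too; and for lambda not in the closure, (D - lambda I) has bounded inverse (the diagonal entries 1/(d_n - lambda) are bounded). For our sequence d_n = 19/n^2, n = 1, 2, 3, ...:
  - {d_n} = {19/n^2 : n ≥ 1}; the only limit point is 0
  - closure = {19/n^2 : n ≥ 1} ∪ {0}
For the norm: a diagonal operator has ||D|| = sup_n |d_n|. Here d_n = 19/n^2 is positive and decreasing, so sup_n |d_n| = d_1 = 19. So ||D|| = 19.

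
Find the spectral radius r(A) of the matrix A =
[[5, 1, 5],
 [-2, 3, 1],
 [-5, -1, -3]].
r(A) ≈ 3.5744

The eigenvalues of A are the roots of its characteristic polynomial. With M = A (coefficients from the trace, the sum of principal 2x2 minors, and det A):
  p(λ) = det(λ I - M) = λ^3 - 5λ^2 + 19λ - 34.
No integer candidate from the rational root theorem (±divisors of 34) is a root, so the roots are irrational. The cubic discriminant is Δ = -8483 < 0, so there is one real root and a complex-conjugate pair. p(2) = -8 and p(3) = 5 have opposite signs, so a root lies in (2, 3); Newton's method refines it to λ ≈ 2.6612. Dividing out (λ - (2.6612)) leaves approximately λ^2 - 2.3388λ + 12.776. For λ^2 - 2.3388λ + 12.776 the discriminant is -45.6342. It is negative, so the remaining roots are the complex-conjugate pair λ ≈ 1.1694 ± 3.3777i. Their product equals the constant term, so |λ|^2 ≈ 12.776 and |λ| ≈ 3.5744.
Thus the eigenvalues (to 4 decimals) are 2.6612 (modulus 2.6612); 1.1694 ± 3.3777i (modulus 3.5744). The spectral radius is the largest modulus: r(A) ≈ 3.5744. (Cross-check: r(A) ≤ ||A||_2 ≈ 9.22; equality holds whenever A is normal, though it can also hold for some non-normal A.)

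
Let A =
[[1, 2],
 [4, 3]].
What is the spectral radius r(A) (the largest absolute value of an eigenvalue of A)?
r(A) = 5

The eigenvalues of A are the roots of its characteristic polynomial. With M = A (coefficients from the trace and determinant):
  p(λ) = det(λ I - M) = λ^2 - 4λ - 5.
For λ^2 - 4λ - 5 the discriminant is 36. It is a perfect square (6^2), so the roots are rational: λ = (4 ± 6)/2 = 5, -1.
Thus the eigenvalues (to 4 decimals) are 5 (modulus 5); -1 (modulus 1). The spectral radius is the largest modulus: r(A) = 5. (Cross-check: r(A) ≤ ||A||_2 ≈ 5.3983; equality holds whenever A is normal, though it can also hold for some non-normal A.)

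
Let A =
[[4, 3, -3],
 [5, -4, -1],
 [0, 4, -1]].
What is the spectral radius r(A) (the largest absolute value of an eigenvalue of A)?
r(A) ≈ 5.9262

The eigenvalues of A are the roots of its characteristic polynomial. With M = A (coefficients from the trace, the sum of principal 2x2 minors, and det A):
  p(λ) = det(λ I - M) = λ^3 + λ^2 - 27λ + 13.
No integer candidate from the rational root theorem (±divisors of 13) is a root, so the roots are irrational. The cubic discriminant is Δ = 68528 > 0, so there are three distinct real roots. p(-6) = -5 and p(-5) = 48 have opposite signs, so a root lies in (-6, -5); Newton's method refines it to λ ≈ -5.9262. p(0) = 13 and p(1) = -12 have opposite signs, so a root lies in (0, 1); Newton's method refines it to λ ≈ 0.4951. p(4) = -15 and p(5) = 28 have opposite signs, so a root lies in (4, 5); Newton's method refines it to λ ≈ 4.4311. Check (Vieta): the three roots sum to -1, matching tr M = -1.
Thus the eigenvalues (to 4 decimals) are -5.9262 (modulus 5.9262); 0.4951 (modulus 0.4951); 4.4311 (modulus 4.4311). The spectral radius is the largest modulus: r(A) ≈ 5.9262. (Cross-check: r(A) ≤ ||A||_2 ≈ 7.1115; equality holds whenever A is normal, though it can also hold for some non-normal A.)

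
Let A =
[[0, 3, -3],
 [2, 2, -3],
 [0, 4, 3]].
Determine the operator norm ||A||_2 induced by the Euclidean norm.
||A||_2 ≈ 5.7264 (= sqrt(largest eigenvalue of A^T A))

||A||_2 = sigma_max(A) = sqrt(lambda_max(A^T A)). Form the symmetric matrix M = A^T A =
[[4, 4, -6],
 [4, 29, -3],
 [-6, -3, 27]].
Its characteristic polynomial (trace, sum of principal 2x2 minors, determinant of M give the coefficients) is
  p(λ) = det(λ I - M) = λ^3 - 60λ^2 + 946λ - 1764.
No integer candidate from the rational root theorem (±divisors of 1764) is a root, so the roots are irrational. The cubic discriminant is Δ = 29467184 > 0, so there are three distinct real roots. p(2) = -104 and p(3) = 561 have opposite signs, so a root lies in (2, 3); Newton's method refines it to λ ≈ 2.1465. p(25) = 11 and p(26) = -152 have opposite signs, so a root lies in (25, 26); Newton's method refines it to λ ≈ 25.0618. p(32) = -164 and p(33) = 51 have opposite signs, so a root lies in (32, 33); Newton's method refines it to λ ≈ 32.7918. Check (Vieta): the three roots sum to 60, matching tr M = 60.
So the eigenvalues of A^T A are ≈ 2.1465, 25.0618, 32.7918 (all ≥ 0, as they must be for A^T A). The largest is λ_max ≈ 32.7918, hence ||A||_2 = sqrt(λ_max) ≈ 5.7264.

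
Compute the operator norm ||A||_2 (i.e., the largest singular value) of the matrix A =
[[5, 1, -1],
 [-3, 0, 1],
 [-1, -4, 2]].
||A||_2 ≈ 6.568 (= sqrt(largest eigenvalue of A^T A))

||A||_2 = sigma_max(A) = sqrt(lambda_max(A^T A)). Form the symmetric matrix M = A^T A =
[[35, 9, -10],
 [9, 17, -9],
 [-10, -9, 6]].
Its characteristic polynomial (trace, sum of principal 2x2 minors, determinant of M give the coefficients) is
  p(λ) = det(λ I - M) = λ^3 - 58λ^2 + 645λ - 169.
No integer candidate from the rational root theorem (±divisors of 169) is a root, so the roots are irrational. The cubic discriminant is Δ = 307297961 > 0, so there are three distinct real roots. p(0) = -169 and p(1) = 419 have opposite signs, so a root lies in (0, 1); Newton's method refines it to λ ≈ 0.2685. p(14) = 237 and p(15) = -169 have opposite signs, so a root lies in (14, 15); Newton's method refines it to λ ≈ 14.5923. p(43) = -169 and p(44) = 1107 have opposite signs, so a root lies in (43, 44); Newton's method refines it to λ ≈ 43.1392. Check (Vieta): the three roots sum to 58, matching tr M = 58.
So the eigenvalues of A^T A are ≈ 0.2685, 14.5923, 43.1392 (all ≥ 0, as they must be for A^T A). The largest is λ_max ≈ 43.1392, hence ||A||_2 = sqrt(λ_max) ≈ 6.568.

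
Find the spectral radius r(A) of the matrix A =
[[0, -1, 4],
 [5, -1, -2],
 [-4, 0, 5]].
r(A) ≈ 3.9686

The eigenvalues of A are the roots of its characteristic polynomial. With M = A (coefficients from the trace, the sum of principal 2x2 minors, and det A):
  p(λ) = det(λ I - M) = λ^3 - 4λ^2 + 16λ - 1.
No integer candidate from the rational root theorem (±divisors of 1) is a root, so the roots are irrational. The cubic discriminant is Δ = -11419 < 0, so there is one real root and a complex-conjugate pair. p(0) = -1 and p(1) = 12 have opposite signs, so a root lies in (0, 1); Newton's method refines it to λ ≈ 0.0635. Dividing out (λ - (0.0635)) leaves approximately λ^2 - 3.9365λ + 15.7501. For λ^2 - 3.9365λ + 15.7501 the discriminant is -47.5042. It is negative, so the remaining roots are the complex-conjugate pair λ ≈ 1.9683 ± 3.4462i. Their product equals the constant term, so |λ|^2 ≈ 15.7501 and |λ| ≈ 3.9686.
Thus the eigenvalues (to 4 decimals) are 0.0635 (modulus 0.0635); 1.9683 ± 3.4462i (modulus 3.9686). The spectral radius is the largest modulus: r(A) ≈ 3.9686. (Cross-check: r(A) ≤ ||A||_2 ≈ 8.5511; equality holds whenever A is normal, though it can also hold for some non-normal A.)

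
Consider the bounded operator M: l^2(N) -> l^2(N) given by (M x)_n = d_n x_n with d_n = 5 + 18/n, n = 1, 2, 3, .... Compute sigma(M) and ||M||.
sigma(M) = {5 + 18/n : n ≥ 1} ∪ {5}; ||M|| = 23

A bounded diagonal operator on l^2 with diagonal entries d_n has spectrum equal to the closure of {d_n : n ≥ 1}: every d_n is an eigenvalue (with eigenvector e_n), so {d_n} ⊂ sigma(M); the spectrum is closed, so its closure is too; and for lambda not in the closure, (M - lambda I) has bounded inverse (the diagonal entries 1/(d_n - lambda) are bounded). For our sequence d_n = 5 + 18/n, n = 1, 2, 3, ...:
  - {d_n} = {5 + 18/n : n ≥ 1}; the only limit point is 5
  - closure = {5 + 18/n : n ≥ 1} ∪ {5}
For the norm: a diagonal operator has ||M|| = sup_n |d_n|. Here d_n = 5 + 18/n is positive and decreasing, so sup_n |d_n| = d_1 = 5 + 18 = 23. So ||M|| = 23.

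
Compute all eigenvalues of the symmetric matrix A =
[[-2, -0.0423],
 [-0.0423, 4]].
sigma(A) ≈ {-2, 4}

A is real symmetric, so its spectrum consists of real eigenvalues. Expanding the characteristic polynomial of the displayed matrix gives
  det(λ I - A) = p(λ) = λ^2 + (-2)λ + (-8).
Solving p(λ) = 0 yields eigenvalues ≈ -2, 4. (A is shown rounded to 4 decimals, so these recover the underlying integer eigenvalues to within that precision.)
Verification: the trace of A = 2 equals the sum of eigenvalues 2, and det(A) ≈ -8.0000 matches the eigenvalue product -8.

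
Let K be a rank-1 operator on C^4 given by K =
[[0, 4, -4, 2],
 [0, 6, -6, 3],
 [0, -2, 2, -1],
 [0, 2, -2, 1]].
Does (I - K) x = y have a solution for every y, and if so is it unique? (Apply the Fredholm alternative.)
(I - K) is invertible (det(I - K) = -8 ≠ 0), so for every y in C^4 the equation (I - K) x = y has a unique solution.

K has rank 1, so it is an outer product K = u v^T: every row of K is a multiple of one row vector. Reading off the entries, u = (2, 3, -1, 1) and v = (0, 2, -2, 1) (row i of K equals u_i·v^T). A rank-one matrix u v^T satisfies K u = u (v·u) and kills the (3)-dimensional subspace v^⊥, so its characteristic polynomial is lambda^3 (lambda - v·u) with v·u = tr K = 9. Hence the eigenvalues of I - K are 1 (multiplicity 3) and 1 - (9) = -8, so det(I - K) = -8. (Direct check: I - K =
[[1, -4, 4, -2],
 [0, -5, 6, -3],
 [0, 2, -1, 1],
 [0, -2, 2, 0]]
has determinant -8.) The finite-dimensional Fredholm alternative says: either (I - K) is invertible, or ker(I - K) ≠ {0} and then range(I - K) = ker((I - K)^*)^⊥, with dim ker(I - K) = dim ker((I - K)^*). Since det(I - K) ≠ 0, 1 is not an eigenvalue of K and ker(I - K) = {0}, so we are in the first case: for every y there is a unique x = (I - K)^(-1) y. Explicitly, by the Sherman–Morrison formula, (I - u v^T)^(-1) = I + u v^T/(1 - v·u), i.e. (I - K)^(-1) = I + K/(-8).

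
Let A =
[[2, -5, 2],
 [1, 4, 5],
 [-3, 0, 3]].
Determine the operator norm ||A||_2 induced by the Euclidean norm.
||A||_2 ≈ 7.0848 (= sqrt(largest eigenvalue of A^T A))

||A||_2 = sigma_max(A) = sqrt(lambda_max(A^T A)). Form the symmetric matrix M = A^T A =
[[14, -6, 0],
 [-6, 41, 10],
 [0, 10, 38]].
Its characteristic polynomial (trace, sum of principal 2x2 minors, determinant of M give the coefficients) is
  p(λ) = det(λ I - M) = λ^3 - 93λ^2 + 2528λ - 19044.
No integer candidate from the rational root theorem (±divisors of 19044) is a root, so the roots are irrational. The cubic discriminant is Δ = 177158272 > 0, so there are three distinct real roots. p(12) = -372 and p(13) = 300 have opposite signs, so a root lies in (12, 13); Newton's method refines it to λ ≈ 12.533. p(30) = 96 and p(31) = -258 have opposite signs, so a root lies in (30, 31); Newton's method refines it to λ ≈ 30.2722. p(50) = -144 and p(51) = 642 have opposite signs, so a root lies in (50, 51); Newton's method refines it to λ ≈ 50.1948. Check (Vieta): the three roots sum to 93, matching tr M = 93.
So the eigenvalues of A^T A are ≈ 12.533, 30.2722, 50.1948 (all ≥ 0, as they must be for A^T A). The largest is λ_max ≈ 50.1948, hence ||A||_2 = sqrt(λ_max) ≈ 7.0848.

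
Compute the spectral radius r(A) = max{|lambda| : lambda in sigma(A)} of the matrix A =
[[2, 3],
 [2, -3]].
r(A) = 4

The eigenvalues of A are the roots of its characteristic polynomial. With M = A (coefficients from the trace and determinant):
  p(λ) = det(λ I - M) = λ^2 + λ - 12.
For λ^2 + λ - 12 the discriminant is 49. It is a perfect square (7^2), so the roots are rational: λ = (-1 ± 7)/2 = 3, -4.
Thus the eigenvalues (to 4 decimals) are 3 (modulus 3); -4 (modulus 4). The spectral radius is the largest modulus: r(A) = 4. (Cross-check: r(A) ≤ ||A||_2 ≈ 4.2426; equality holds whenever A is normal, though it can also hold for some non-normal A.)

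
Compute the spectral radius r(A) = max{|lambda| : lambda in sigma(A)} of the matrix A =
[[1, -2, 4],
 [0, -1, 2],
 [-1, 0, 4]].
r(A) ≈ 2.4638

The eigenvalues of A are the roots of its characteristic polynomial. With M = A (coefficients from the trace, the sum of principal 2x2 minors, and det A):
  p(λ) = det(λ I - M) = λ^3 - 4λ^2 + 3λ + 4.
No integer candidate from the rational root theorem (±divisors of 4) is a root, so the roots are irrational. The cubic discriminant is Δ = -236 < 0, so there is one real root and a complex-conjugate pair. p(-1) = -4 and p(0) = 4 have opposite signs, so a root lies in (-1, 0); Newton's method refines it to λ ≈ -0.659. Dividing out (λ - (-0.659)) leaves approximately λ^2 - 4.659λ + 6.0701. For λ^2 - 4.659λ + 6.0701 the discriminant is -2.5744. It is negative, so the remaining roots are the complex-conjugate pair λ ≈ 2.3295 ± 0.8023i. Their product equals the constant term, so |λ|^2 ≈ 6.0701 and |λ| ≈ 2.4638.
Thus the eigenvalues (to 4 decimals) are -0.659 (modulus 0.659); 2.3295 ± 0.8023i (modulus 2.4638). The spectral radius is the largest modulus: r(A) ≈ 2.4638. (Cross-check: r(A) ≤ ||A||_2 ≈ 6.2414; equality holds whenever A is normal, though it can also hold for some non-normal A.)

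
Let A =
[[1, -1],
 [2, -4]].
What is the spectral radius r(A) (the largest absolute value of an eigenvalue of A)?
r(A) = (3 + sqrt(17))/2 ≈ 3.5616

The eigenvalues of A are the roots of its characteristic polynomial. With M = A (coefficients from the trace and determinant):
  p(λ) = det(λ I - M) = λ^2 + 3λ - 2.
For λ^2 + 3λ - 2 the discriminant is 17. It is nonnegative but not a perfect square, so the roots are real and irrational: λ = (-3 ± sqrt(17))/2 ≈ 0.5616, -3.5616.
Thus the eigenvalues (to 4 decimals) are 0.5616 (modulus 0.5616); -3.5616 (modulus 3.5616). The spectral radius is the largest modulus: r(A) = (3 + sqrt(17))/2 ≈ 3.5616. (Cross-check: r(A) ≤ ||A||_2 ≈ 4.6708; equality holds whenever A is normal, though it can also hold for some non-normal A.)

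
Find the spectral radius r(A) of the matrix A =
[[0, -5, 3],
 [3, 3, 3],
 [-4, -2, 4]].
r(A) ≈ 5.7605

The eigenvalues of A are the roots of its characteristic polynomial. With M = A (coefficients from the trace, the sum of principal 2x2 minors, and det A):
  p(λ) = det(λ I - M) = λ^3 - 7λ^2 + 45λ - 138.
No integer candidate from the rational root theorem (±divisors of 138) is a root, so the roots are irrational. The cubic discriminant is Δ = -186339 < 0, so there is one real root and a complex-conjugate pair. p(4) = -6 and p(5) = 37 have opposite signs, so a root lies in (4, 5); Newton's method refines it to λ ≈ 4.1587. Dividing out (λ - (4.1587)) leaves approximately λ^2 - 2.8413λ + 33.1838. For λ^2 - 2.8413λ + 33.1838 the discriminant is -124.662. It is negative, so the remaining roots are the complex-conjugate pair λ ≈ 1.4207 ± 5.5826i. Their product equals the constant term, so |λ|^2 ≈ 33.1838 and |λ| ≈ 5.7605.
Thus the eigenvalues (to 4 decimals) are 4.1587 (modulus 4.1587); 1.4207 ± 5.5826i (modulus 5.7605). The spectral radius is the largest modulus: r(A) ≈ 5.7605. (Cross-check: r(A) ≤ ||A||_2 ≈ 7.6977; equality holds whenever A is normal, though it can also hold for some non-normal A.)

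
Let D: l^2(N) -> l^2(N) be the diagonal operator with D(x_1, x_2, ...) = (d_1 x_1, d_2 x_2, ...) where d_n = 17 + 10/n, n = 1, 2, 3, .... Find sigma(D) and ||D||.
sigma(D) = {17 + 10/n : n ≥ 1} ∪ {17}; ||D|| = 27

A bounded diagonal operator on l^2 with diagonal entries d_n has spectrum equal to the closure of {d_n : n ≥ 1}: every d_n is an eigenvalue (with eigenvector e_n), so {d_n} ⊂ sigma(D); the spectrum is closed, so its closure is too; and for lambda not in the closure, (D - lambda I) has bounded inverse (the diagonal entries 1/(d_n - lambda) are bounded). For our sequence d_n = 17 + 10/n, n = 1, 2, 3, ...:
  - {d_n} = {17 + 10/n : n ≥ 1}; the only limit point is 17
  - closure = {17 + 10/n : n ≥ 1} ∪ {17}
For the norm: a diagonal operator has ||D|| = sup_n |d_n|. Here d_n = 17 + 10/n is positive and decreasing, so sup_n |d_n| = d_1 = 17 + 10 = 27. So ||D|| = 27.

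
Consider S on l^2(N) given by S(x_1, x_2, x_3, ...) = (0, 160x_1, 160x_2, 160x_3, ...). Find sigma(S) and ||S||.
sigma(S) = closed disk {z in C : |z| ≤ 160}; ||S|| = 160

Note S = 160·U where U is the unit right shift (U x)_k = x_{k-1} (with x_0 := 0); so ||S|| = 160||U|| and sigma(S) = 160·sigma(U). ||S x||^2 = sum_{k≥1} |160x_k|^2 = 25600||x||^2, so ||S|| = 160 and sigma(S) ⊂ {|z| ≤ 160}. For any |lambda| < 160, the equation (S - lambda I) x = 0 forces x_1 = 0, then 160x_k = lambda x_{k+1} ⇒ x = 0, so S has no eigenvalues. But (S - lambda I) is not surjective for |lambda| < 160: solving (S - lambda I) x = e_1 would require x_n proportional to (lambda/160)^(-n), which is not in l^2. So every |lambda| < 160 lies in the residual spectrum. The boundary |lambda| = 160 is in the approximate point spectrum (the spectrum is closed). Hence sigma(S) is the closed disk of radius 160.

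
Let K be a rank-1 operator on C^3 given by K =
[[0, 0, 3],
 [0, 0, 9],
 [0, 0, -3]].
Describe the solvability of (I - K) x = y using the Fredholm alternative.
(I - K) is invertible (det(I - K) = 4 ≠ 0), so for every y in C^3 the equation (I - K) x = y has a unique solution.

K has rank 1, so it is an outer product K = u v^T: every row of K is a multiple of one row vector. Reading off the entries, u = (-1, -3, 1) and v = (0, 0, -3) (row i of K equals u_i·v^T). A rank-one matrix u v^T satisfies K u = u (v·u) and kills the (2)-dimensional subspace v^⊥, so its characteristic polynomial is lambda^2 (lambda - v·u) with v·u = tr K = -3. Hence the eigenvalues of I - K are 1 (multiplicity 2) and 1 - (-3) = 4, so det(I - K) = 4. (Direct check: I - K =
[[1, 0, -3],
 [0, 1, -9],
 [0, 0, 4]]
has determinant 4.) The finite-dimensional Fredholm alternative says: either (I - K) is invertible, or ker(I - K) ≠ {0} and then range(I - K) = ker((I - K)^*)^⊥, with dim ker(I - K) = dim ker((I - K)^*). Since det(I - K) ≠ 0, 1 is not an eigenvalue of K and ker(I - K) = {0}, so we are in the first case: for every y there is a unique x = (I - K)^(-1) y. Explicitly, by the Sherman–Morrison formula, (I - u v^T)^(-1) = I + u v^T/(1 - v·u), i.e. (I - K)^(-1) = I + K/(4).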